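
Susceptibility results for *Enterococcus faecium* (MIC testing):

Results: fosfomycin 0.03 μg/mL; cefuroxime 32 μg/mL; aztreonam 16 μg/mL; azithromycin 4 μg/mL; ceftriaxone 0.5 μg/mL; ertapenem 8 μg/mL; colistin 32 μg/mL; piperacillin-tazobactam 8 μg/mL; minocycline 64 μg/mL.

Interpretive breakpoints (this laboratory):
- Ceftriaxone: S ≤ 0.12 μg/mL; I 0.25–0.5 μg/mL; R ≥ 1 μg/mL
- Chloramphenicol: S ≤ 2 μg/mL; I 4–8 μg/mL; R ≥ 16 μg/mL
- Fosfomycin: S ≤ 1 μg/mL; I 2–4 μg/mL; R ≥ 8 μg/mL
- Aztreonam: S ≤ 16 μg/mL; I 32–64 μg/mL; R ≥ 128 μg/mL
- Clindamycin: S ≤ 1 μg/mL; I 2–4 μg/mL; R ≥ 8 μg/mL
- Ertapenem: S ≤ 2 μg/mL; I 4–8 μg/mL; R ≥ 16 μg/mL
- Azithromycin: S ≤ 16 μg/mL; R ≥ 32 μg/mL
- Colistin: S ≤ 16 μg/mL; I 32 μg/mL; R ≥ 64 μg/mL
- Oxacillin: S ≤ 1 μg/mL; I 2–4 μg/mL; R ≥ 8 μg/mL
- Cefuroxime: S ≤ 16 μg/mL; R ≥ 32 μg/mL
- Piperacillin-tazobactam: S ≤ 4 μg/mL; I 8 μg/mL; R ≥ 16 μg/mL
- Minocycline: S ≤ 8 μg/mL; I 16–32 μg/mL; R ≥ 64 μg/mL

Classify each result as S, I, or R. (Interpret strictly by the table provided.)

S, R, S, S, I, I, I, I, R

Fosfomycin: 0.03 μg/mL is ≤ 1 μg/mL ⇒ S
Cefuroxime (32 μg/mL) ≥ 32 μg/mL — resistant
Aztreonam 16 μg/mL: ≤ 16 μg/mL ⇒ susceptible
Azithromycin 4 μg/mL: ≤ 16 μg/mL ⇒ Susceptible
Ceftriaxone (0.5 μg/mL) in 0.25–0.5 μg/mL → Intermediate
Ertapenem: 8 μg/mL is in 4–8 μg/mL ⇒ intermediate
Colistin 32 μg/mL: = 32 μg/mL → Intermediate
Piperacillin-tazobactam 8 μg/mL: = 8 μg/mL ⇒ intermediate
Minocycline (64 μg/mL) ≥ 64 μg/mL ⇒ R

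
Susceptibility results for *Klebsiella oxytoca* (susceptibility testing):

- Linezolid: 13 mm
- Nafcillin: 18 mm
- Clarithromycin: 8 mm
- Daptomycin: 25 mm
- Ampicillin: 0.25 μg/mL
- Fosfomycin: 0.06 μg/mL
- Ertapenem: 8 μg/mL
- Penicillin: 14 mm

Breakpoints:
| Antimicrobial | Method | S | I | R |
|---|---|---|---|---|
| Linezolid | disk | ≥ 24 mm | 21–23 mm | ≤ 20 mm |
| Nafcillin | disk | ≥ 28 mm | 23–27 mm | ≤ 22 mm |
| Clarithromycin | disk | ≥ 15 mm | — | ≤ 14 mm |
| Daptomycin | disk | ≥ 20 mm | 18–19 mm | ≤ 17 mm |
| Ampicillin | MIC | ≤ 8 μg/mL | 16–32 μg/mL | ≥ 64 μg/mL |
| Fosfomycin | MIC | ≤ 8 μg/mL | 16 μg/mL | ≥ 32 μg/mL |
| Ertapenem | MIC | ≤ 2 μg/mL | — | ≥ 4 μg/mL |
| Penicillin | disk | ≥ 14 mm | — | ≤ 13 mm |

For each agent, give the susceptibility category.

Linezolid 13 mm: ≤ 20 mm → resistant
Nafcillin 18 mm: ≤ 22 mm — resistant
Clarithromycin (8 mm) ≤ 14 mm — Resistant
Daptomycin: 25 mm is ≥ 20 mm ⇒ S
Ampicillin: 0.25 μg/mL is ≤ 8 μg/mL ⇒ S
Fosfomycin: 0.06 μg/mL is ≤ 8 μg/mL — S
Ertapenem: 8 μg/mL is ≥ 4 μg/mL ⇒ Resistant
Penicillin (14 mm) ≥ 14 mm ⇒ Susceptible

R, R, R, S, S, S, R, S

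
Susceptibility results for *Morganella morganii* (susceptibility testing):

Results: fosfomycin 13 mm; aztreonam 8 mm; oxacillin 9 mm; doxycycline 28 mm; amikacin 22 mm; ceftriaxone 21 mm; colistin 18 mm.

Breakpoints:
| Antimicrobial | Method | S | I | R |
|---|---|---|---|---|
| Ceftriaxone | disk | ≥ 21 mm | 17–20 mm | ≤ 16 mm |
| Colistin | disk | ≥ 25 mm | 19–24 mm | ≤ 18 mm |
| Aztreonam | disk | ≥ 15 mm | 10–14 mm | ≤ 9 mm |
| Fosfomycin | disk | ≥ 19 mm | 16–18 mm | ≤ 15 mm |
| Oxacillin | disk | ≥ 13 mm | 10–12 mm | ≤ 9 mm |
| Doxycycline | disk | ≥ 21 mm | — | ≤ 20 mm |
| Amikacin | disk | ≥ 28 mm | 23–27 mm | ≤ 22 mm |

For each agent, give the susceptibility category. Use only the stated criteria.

Fosfomycin: 13 mm is ≤ 15 mm ⇒ resistant
Aztreonam 8 mm: ≤ 9 mm — Resistant
Oxacillin 9 mm: ≤ 9 mm ⇒ resistant
Doxycycline 28 mm: ≥ 21 mm → S
Amikacin 22 mm: ≤ 22 mm → Resistant
Ceftriaxone: 21 mm is ≥ 21 mm ⇒ Susceptible
Colistin: 18 mm is ≤ 18 mm ⇒ Resistant

R, R, R, S, R, S, R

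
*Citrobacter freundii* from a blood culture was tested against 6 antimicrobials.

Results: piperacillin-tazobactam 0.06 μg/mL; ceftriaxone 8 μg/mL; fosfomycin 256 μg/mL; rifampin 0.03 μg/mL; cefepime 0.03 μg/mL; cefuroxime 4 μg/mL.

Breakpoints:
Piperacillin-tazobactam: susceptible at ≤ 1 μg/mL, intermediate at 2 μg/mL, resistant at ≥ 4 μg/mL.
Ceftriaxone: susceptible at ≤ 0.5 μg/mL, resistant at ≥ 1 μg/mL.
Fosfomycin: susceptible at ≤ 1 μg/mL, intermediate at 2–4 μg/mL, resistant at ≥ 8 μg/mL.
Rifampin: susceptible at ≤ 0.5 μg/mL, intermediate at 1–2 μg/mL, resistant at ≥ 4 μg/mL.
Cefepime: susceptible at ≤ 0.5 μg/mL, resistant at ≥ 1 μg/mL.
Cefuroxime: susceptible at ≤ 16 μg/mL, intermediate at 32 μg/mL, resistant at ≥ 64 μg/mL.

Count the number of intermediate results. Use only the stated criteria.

Piperacillin-tazobactam 0.06 μg/mL: ≤ 1 μg/mL — susceptible
Ceftriaxone 8 μg/mL: ≥ 1 μg/mL → R
Fosfomycin 256 μg/mL: ≥ 8 μg/mL ⇒ Resistant
Rifampin (0.03 μg/mL) ≤ 0.5 μg/mL ⇒ S
Cefepime (0.03 μg/mL) ≤ 0.5 μg/mL → S
Cefuroxime: 4 μg/mL is ≤ 16 μg/mL ⇒ susceptible
Intermediate: 0

0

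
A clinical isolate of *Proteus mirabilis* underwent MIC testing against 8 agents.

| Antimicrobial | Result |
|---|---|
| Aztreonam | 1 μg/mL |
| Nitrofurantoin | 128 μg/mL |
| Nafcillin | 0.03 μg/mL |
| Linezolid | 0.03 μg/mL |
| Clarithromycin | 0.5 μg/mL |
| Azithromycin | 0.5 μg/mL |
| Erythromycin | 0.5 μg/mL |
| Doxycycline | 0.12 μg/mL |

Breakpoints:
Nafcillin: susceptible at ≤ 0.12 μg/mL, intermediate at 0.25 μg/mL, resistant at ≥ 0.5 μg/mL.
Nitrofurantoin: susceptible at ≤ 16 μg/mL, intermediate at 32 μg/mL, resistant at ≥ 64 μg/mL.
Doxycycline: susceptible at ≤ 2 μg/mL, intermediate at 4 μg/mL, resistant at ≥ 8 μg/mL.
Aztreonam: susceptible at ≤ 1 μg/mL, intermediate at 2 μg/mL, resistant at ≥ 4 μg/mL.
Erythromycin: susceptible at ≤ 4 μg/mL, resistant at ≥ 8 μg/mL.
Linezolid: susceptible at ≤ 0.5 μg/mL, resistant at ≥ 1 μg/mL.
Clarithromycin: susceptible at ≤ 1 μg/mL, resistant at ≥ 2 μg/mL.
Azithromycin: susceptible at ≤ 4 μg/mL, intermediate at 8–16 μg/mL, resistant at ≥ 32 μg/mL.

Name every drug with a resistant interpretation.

nitrofurantoin

Aztreonam (1 μg/mL) ≤ 1 μg/mL → Susceptible
Nitrofurantoin: 128 μg/mL is ≥ 64 μg/mL — resistant
Nafcillin 0.03 μg/mL: ≤ 0.12 μg/mL — S
Linezolid 0.03 μg/mL: ≤ 0.5 μg/mL → Susceptible
Clarithromycin (0.5 μg/mL) ≤ 1 μg/mL ⇒ Susceptible
Azithromycin (0.5 μg/mL) ≤ 4 μg/mL → Susceptible
Erythromycin (0.5 μg/mL) ≤ 4 μg/mL ⇒ Susceptible
Doxycycline: 0.12 μg/mL is ≤ 2 μg/mL — Susceptible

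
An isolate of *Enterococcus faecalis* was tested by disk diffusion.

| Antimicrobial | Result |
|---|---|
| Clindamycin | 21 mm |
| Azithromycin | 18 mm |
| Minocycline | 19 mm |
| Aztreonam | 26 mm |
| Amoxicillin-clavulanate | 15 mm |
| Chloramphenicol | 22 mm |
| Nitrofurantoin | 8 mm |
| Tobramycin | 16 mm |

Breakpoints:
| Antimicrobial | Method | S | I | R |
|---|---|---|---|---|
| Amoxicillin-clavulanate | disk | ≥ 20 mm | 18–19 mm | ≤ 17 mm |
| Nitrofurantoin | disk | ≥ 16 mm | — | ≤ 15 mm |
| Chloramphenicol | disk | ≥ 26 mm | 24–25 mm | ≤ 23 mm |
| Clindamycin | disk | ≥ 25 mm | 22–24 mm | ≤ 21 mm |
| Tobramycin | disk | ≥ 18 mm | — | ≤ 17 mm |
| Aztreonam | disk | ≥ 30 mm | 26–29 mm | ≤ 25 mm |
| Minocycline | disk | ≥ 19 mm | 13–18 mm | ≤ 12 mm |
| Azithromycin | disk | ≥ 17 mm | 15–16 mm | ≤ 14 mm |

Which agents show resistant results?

Clindamycin 21 mm: ≤ 21 mm → R
Azithromycin 18 mm: ≥ 17 mm — susceptible
Minocycline 19 mm: ≥ 19 mm — susceptible
Aztreonam (26 mm) in 26–29 mm → Intermediate
Amoxicillin-clavulanate: 15 mm is ≤ 17 mm → R
Chloramphenicol (22 mm) ≤ 23 mm ⇒ R
Nitrofurantoin 8 mm: ≤ 15 mm — R
Tobramycin 16 mm: ≤ 17 mm → R

clindamycin, amoxicillin-clavulanate, chloramphenicol, nitrofurantoin, tobramycin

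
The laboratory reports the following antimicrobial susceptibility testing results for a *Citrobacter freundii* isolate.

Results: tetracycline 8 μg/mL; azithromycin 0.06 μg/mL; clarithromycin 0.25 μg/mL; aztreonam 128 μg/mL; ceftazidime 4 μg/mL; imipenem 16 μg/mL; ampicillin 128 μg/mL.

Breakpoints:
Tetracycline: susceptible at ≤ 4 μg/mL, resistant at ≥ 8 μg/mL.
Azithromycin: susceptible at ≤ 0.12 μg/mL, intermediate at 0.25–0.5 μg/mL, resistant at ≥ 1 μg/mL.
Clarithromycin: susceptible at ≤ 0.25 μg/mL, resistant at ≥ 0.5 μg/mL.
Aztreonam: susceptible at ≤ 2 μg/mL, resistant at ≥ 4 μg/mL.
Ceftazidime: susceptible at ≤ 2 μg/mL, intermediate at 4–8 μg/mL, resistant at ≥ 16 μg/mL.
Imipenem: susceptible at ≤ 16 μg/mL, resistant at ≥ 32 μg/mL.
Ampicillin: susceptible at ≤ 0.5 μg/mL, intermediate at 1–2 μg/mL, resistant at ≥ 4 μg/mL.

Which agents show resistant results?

Tetracycline 8 μg/mL: ≥ 8 μg/mL → R
Azithromycin: 0.06 μg/mL is ≤ 0.12 μg/mL ⇒ S
Clarithromycin (0.25 μg/mL) ≤ 0.25 μg/mL — Susceptible
Aztreonam 128 μg/mL: ≥ 4 μg/mL → Resistant
Ceftazidime: 4 μg/mL is in 4–8 μg/mL ⇒ Intermediate
Imipenem 16 μg/mL: ≤ 16 μg/mL ⇒ S
Ampicillin 128 μg/mL: ≥ 4 μg/mL — R

tetracycline, aztreonam, ampicillin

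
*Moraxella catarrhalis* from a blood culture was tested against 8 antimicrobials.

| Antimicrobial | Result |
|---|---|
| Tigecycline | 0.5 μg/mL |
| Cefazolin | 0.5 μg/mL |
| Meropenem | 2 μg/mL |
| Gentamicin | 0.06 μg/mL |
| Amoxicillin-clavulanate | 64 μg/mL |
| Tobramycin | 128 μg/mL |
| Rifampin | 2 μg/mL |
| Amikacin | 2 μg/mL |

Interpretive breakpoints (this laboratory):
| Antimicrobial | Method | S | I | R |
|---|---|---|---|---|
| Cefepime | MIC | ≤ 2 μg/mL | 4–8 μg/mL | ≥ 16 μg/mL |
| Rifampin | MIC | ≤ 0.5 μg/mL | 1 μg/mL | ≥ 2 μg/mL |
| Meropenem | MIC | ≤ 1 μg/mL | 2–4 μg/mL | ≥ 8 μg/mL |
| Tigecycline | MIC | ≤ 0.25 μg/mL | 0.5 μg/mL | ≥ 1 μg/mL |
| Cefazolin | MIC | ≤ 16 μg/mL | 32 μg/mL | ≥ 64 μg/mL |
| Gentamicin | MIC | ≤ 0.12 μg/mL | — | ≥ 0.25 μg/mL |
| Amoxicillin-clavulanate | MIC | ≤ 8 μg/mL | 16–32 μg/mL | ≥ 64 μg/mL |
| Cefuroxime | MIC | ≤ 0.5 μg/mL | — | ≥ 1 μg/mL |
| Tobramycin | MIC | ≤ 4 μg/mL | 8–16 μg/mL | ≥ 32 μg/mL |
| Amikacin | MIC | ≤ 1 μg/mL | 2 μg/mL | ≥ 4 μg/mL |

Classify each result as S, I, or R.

Tigecycline: 0.5 μg/mL is = 0.5 μg/mL ⇒ I
Cefazolin (0.5 μg/mL) ≤ 16 μg/mL ⇒ S
Meropenem: 2 μg/mL is in 2–4 μg/mL ⇒ I
Gentamicin 0.06 μg/mL: ≤ 0.12 μg/mL — S
Amoxicillin-clavulanate: 64 μg/mL is ≥ 64 μg/mL ⇒ resistant
Tobramycin: 128 μg/mL is ≥ 32 μg/mL — Resistant
Rifampin 2 μg/mL: ≥ 2 μg/mL — resistant
Amikacin (2 μg/mL) = 2 μg/mL ⇒ intermediate

I, S, I, S, R, R, R, I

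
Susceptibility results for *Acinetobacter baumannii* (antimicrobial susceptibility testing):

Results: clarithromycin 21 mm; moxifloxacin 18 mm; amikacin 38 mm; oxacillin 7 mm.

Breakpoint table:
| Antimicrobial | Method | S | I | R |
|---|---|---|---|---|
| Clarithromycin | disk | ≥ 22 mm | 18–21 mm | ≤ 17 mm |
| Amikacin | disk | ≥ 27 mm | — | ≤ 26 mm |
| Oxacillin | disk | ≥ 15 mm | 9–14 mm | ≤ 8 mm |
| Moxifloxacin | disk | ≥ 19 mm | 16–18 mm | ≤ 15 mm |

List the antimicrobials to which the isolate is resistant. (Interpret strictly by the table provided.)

oxacillin

Clarithromycin (21 mm) in 18–21 mm → Intermediate
Moxifloxacin: 18 mm is in 16–18 mm → Intermediate
Amikacin: 38 mm is ≥ 27 mm — susceptible
Oxacillin: 7 mm is ≤ 8 mm — Resistant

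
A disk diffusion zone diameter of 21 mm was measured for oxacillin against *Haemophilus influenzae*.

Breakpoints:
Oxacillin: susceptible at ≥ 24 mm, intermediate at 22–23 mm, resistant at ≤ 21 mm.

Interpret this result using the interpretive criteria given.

Resistant

Oxacillin 21 mm: ≤ 21 mm → R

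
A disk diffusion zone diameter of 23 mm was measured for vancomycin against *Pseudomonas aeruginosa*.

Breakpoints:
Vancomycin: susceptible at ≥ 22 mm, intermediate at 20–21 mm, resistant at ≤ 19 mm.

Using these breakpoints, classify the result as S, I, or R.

Susceptible

Vancomycin: 23 mm is ≥ 22 mm ⇒ susceptible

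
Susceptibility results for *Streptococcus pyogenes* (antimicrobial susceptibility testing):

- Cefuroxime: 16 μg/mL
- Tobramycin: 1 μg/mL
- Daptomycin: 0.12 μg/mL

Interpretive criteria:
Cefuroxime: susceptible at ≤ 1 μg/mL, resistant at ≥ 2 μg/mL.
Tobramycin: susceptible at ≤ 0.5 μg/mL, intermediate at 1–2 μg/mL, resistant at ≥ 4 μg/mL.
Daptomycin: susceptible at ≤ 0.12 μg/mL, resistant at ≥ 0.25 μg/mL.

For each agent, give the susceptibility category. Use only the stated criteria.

R, I, S

Cefuroxime (16 μg/mL) ≥ 2 μg/mL — R
Tobramycin (1 μg/mL) in 1–2 μg/mL — intermediate
Daptomycin (0.12 μg/mL) ≤ 0.12 μg/mL — S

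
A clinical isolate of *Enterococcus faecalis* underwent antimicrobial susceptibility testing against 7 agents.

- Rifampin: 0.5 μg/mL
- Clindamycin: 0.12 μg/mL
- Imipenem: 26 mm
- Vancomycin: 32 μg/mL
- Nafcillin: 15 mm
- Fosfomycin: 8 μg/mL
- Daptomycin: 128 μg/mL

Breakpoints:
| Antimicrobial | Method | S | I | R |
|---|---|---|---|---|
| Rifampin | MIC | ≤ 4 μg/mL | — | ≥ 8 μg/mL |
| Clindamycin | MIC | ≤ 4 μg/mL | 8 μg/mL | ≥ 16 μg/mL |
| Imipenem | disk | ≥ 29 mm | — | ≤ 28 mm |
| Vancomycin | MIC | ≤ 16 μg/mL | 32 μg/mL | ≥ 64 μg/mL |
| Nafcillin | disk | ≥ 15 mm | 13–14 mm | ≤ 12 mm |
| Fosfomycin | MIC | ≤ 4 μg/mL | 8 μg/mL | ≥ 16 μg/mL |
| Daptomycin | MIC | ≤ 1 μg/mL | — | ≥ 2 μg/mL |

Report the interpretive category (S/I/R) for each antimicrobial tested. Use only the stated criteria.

Rifampin: 0.5 μg/mL is ≤ 4 μg/mL ⇒ susceptible
Clindamycin 0.12 μg/mL: ≤ 4 μg/mL — S
Imipenem (26 mm) ≤ 28 mm → resistant
Vancomycin (32 μg/mL) = 32 μg/mL → intermediate
Nafcillin: 15 mm is ≥ 15 mm → susceptible
Fosfomycin: 8 μg/mL is = 8 μg/mL → I
Daptomycin 128 μg/mL: ≥ 2 μg/mL — Resistant

S, S, R, I, S, I, R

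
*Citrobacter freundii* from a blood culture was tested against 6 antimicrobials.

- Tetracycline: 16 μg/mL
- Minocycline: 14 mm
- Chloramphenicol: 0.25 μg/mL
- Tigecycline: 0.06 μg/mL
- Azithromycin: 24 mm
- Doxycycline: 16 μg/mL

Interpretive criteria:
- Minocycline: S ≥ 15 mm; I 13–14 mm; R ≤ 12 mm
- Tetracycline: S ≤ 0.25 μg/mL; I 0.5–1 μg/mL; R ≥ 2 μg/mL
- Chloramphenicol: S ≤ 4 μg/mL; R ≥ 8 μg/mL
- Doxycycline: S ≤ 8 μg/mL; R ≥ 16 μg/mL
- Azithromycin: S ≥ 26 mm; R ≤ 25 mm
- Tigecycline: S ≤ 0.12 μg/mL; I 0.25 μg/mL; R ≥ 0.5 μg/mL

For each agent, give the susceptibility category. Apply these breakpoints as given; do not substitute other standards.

Tetracycline (16 μg/mL) ≥ 2 μg/mL — R
Minocycline: 14 mm is in 13–14 mm — I
Chloramphenicol 0.25 μg/mL: ≤ 4 μg/mL ⇒ susceptible
Tigecycline: 0.06 μg/mL is ≤ 0.12 μg/mL — susceptible
Azithromycin (24 mm) ≤ 25 mm — resistant
Doxycycline: 16 μg/mL is ≥ 16 μg/mL — R

R, I, S, S, R, R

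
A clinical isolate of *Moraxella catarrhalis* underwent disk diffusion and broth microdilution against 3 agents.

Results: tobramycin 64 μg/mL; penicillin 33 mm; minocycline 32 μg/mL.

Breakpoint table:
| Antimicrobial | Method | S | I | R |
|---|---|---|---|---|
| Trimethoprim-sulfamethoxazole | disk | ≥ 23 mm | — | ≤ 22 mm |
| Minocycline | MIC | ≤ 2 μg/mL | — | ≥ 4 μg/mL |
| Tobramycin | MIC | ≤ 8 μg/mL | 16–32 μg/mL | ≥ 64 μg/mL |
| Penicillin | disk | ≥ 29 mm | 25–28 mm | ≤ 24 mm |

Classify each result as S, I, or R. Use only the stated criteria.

R, S, R

Tobramycin: 64 μg/mL is ≥ 64 μg/mL — Resistant
Penicillin: 33 mm is ≥ 29 mm — S
Minocycline (32 μg/mL) ≥ 4 μg/mL — Resistant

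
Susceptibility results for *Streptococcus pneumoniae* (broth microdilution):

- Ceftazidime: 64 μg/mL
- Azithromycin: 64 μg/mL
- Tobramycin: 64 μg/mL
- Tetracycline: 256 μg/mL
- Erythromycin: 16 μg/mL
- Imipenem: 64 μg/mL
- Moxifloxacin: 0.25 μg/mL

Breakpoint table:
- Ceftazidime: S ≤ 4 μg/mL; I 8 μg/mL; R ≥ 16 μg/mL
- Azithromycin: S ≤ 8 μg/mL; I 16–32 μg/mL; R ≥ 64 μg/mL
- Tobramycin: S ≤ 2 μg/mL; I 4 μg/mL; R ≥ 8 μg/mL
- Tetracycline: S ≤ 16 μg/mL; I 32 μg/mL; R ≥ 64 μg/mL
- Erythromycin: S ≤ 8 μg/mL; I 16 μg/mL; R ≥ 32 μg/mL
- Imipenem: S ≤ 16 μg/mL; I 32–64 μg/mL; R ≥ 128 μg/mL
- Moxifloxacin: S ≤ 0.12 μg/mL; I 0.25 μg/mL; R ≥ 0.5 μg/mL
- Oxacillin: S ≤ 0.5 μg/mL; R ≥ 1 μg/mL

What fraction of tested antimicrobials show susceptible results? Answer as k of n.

Ceftazidime: 64 μg/mL is ≥ 16 μg/mL → R
Azithromycin (64 μg/mL) ≥ 64 μg/mL ⇒ resistant
Tobramycin: 64 μg/mL is ≥ 8 μg/mL ⇒ resistant
Tetracycline (256 μg/mL) ≥ 64 μg/mL — Resistant
Erythromycin 16 μg/mL: = 16 μg/mL → Intermediate
Imipenem 64 μg/mL: in 32–64 μg/mL — Intermediate
Moxifloxacin: 0.25 μg/mL is = 0.25 μg/mL — Intermediate
Susceptible: 0/7

0 of 7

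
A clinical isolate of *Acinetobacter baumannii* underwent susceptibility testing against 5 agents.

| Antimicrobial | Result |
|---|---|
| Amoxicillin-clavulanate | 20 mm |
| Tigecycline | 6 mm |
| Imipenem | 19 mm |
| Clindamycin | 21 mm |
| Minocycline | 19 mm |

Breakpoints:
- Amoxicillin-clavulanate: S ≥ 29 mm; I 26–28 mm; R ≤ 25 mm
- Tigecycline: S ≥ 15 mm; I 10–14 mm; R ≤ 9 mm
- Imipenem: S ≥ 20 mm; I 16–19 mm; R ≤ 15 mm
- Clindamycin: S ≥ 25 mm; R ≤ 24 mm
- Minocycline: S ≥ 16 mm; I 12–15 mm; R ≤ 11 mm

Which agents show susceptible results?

minocycline

Amoxicillin-clavulanate: 20 mm is ≤ 25 mm — resistant
Tigecycline 6 mm: ≤ 9 mm → R
Imipenem: 19 mm is in 16–19 mm ⇒ I
Clindamycin 21 mm: ≤ 24 mm — R
Minocycline 19 mm: ≥ 16 mm → Susceptible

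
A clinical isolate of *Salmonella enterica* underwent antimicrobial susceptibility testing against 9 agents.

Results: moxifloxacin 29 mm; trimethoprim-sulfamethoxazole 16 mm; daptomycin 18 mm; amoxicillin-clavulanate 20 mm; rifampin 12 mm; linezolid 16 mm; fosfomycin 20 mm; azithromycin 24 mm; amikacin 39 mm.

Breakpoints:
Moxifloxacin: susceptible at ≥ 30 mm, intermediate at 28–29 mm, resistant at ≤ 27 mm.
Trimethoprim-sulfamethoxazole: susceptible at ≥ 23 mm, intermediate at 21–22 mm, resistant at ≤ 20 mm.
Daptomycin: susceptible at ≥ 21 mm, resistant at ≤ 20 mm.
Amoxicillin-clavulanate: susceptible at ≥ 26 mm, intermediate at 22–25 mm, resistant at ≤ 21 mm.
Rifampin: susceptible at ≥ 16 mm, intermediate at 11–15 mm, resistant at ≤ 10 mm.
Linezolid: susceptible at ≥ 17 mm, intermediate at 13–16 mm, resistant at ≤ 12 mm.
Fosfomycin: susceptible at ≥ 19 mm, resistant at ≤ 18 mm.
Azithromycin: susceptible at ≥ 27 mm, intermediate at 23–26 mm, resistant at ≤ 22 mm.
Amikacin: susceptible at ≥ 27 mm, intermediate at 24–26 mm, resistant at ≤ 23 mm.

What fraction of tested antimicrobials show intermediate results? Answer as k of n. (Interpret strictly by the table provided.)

Moxifloxacin 29 mm: in 28–29 mm ⇒ I
Trimethoprim-sulfamethoxazole: 16 mm is ≤ 20 mm — resistant
Daptomycin: 18 mm is ≤ 20 mm → R
Amoxicillin-clavulanate: 20 mm is ≤ 21 mm — resistant
Rifampin 12 mm: in 11–15 mm — intermediate
Linezolid 16 mm: in 13–16 mm ⇒ I
Fosfomycin (20 mm) ≥ 19 mm — susceptible
Azithromycin: 24 mm is in 23–26 mm — I
Amikacin: 39 mm is ≥ 27 mm → Susceptible
Intermediate: 4/9

4 of 9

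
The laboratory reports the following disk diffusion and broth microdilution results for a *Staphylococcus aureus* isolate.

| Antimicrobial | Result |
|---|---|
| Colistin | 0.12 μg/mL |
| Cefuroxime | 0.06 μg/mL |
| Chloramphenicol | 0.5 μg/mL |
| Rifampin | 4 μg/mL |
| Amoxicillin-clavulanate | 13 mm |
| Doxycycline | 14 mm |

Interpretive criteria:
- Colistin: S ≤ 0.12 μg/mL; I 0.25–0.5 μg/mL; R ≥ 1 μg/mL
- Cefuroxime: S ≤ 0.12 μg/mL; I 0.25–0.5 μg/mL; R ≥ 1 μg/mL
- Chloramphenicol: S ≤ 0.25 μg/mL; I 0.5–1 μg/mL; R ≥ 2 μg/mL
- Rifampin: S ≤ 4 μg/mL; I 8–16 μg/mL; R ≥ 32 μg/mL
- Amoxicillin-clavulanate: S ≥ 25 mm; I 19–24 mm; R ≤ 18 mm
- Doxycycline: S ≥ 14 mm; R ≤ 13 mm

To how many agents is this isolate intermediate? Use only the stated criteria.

1

Colistin (0.12 μg/mL) ≤ 0.12 μg/mL → S
Cefuroxime 0.06 μg/mL: ≤ 0.12 μg/mL — S
Chloramphenicol: 0.5 μg/mL is in 0.5–1 μg/mL ⇒ Intermediate
Rifampin: 4 μg/mL is ≤ 4 μg/mL ⇒ susceptible
Amoxicillin-clavulanate (13 mm) ≤ 18 mm — Resistant
Doxycycline: 14 mm is ≥ 14 mm ⇒ susceptible
Intermediate: 1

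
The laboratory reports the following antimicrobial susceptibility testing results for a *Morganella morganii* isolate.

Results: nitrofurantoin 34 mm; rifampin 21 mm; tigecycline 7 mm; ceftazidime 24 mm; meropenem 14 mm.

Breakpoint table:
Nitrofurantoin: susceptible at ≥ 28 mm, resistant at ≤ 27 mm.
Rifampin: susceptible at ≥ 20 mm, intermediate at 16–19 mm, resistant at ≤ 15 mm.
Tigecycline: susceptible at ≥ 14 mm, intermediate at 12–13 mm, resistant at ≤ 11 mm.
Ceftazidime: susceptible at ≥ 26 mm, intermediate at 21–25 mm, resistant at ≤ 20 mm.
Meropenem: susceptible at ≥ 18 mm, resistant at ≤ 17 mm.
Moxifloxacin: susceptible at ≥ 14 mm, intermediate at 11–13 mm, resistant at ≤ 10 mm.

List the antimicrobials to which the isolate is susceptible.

nitrofurantoin, rifampin

Nitrofurantoin (34 mm) ≥ 28 mm → S
Rifampin: 21 mm is ≥ 20 mm — Susceptible
Tigecycline (7 mm) ≤ 11 mm — R
Ceftazidime 24 mm: in 21–25 mm — Intermediate
Meropenem: 14 mm is ≤ 17 mm ⇒ Resistant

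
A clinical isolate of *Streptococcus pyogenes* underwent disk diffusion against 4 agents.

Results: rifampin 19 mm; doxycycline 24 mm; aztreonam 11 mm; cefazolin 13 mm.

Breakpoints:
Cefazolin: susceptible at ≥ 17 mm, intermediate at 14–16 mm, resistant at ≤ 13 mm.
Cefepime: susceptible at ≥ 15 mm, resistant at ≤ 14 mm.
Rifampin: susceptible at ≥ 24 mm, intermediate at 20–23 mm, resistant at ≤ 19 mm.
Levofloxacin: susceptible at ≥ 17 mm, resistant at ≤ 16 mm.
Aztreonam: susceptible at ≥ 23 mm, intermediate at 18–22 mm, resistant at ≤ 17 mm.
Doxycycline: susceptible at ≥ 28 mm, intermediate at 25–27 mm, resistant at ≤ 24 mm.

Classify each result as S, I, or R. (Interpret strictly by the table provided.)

R, R, R, R

Rifampin 19 mm: ≤ 19 mm ⇒ Resistant
Doxycycline: 24 mm is ≤ 24 mm — resistant
Aztreonam (11 mm) ≤ 17 mm — Resistant
Cefazolin 13 mm: ≤ 13 mm → R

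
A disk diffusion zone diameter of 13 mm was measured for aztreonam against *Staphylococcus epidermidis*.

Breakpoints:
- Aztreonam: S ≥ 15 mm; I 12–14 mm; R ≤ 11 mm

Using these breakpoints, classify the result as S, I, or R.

I

Aztreonam (13 mm) in 12–14 mm — Intermediate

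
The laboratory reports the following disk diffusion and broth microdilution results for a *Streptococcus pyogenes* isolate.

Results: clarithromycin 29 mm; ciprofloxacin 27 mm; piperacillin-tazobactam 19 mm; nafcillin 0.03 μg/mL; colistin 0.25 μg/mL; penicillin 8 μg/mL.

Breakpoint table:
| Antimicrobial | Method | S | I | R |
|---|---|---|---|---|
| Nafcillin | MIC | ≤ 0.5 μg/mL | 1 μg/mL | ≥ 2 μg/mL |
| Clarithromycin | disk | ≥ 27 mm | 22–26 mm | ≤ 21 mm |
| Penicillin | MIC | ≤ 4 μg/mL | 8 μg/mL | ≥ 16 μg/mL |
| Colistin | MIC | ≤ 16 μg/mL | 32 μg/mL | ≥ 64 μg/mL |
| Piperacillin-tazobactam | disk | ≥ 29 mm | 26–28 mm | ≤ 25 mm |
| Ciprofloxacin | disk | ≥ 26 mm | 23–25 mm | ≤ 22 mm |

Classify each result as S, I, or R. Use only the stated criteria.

Clarithromycin (29 mm) ≥ 27 mm → S
Ciprofloxacin: 27 mm is ≥ 26 mm — S
Piperacillin-tazobactam 19 mm: ≤ 25 mm ⇒ resistant
Nafcillin: 0.03 μg/mL is ≤ 0.5 μg/mL ⇒ susceptible
Colistin: 0.25 μg/mL is ≤ 16 μg/mL ⇒ susceptible
Penicillin (8 μg/mL) = 8 μg/mL ⇒ Intermediate

S, S, R, S, S, I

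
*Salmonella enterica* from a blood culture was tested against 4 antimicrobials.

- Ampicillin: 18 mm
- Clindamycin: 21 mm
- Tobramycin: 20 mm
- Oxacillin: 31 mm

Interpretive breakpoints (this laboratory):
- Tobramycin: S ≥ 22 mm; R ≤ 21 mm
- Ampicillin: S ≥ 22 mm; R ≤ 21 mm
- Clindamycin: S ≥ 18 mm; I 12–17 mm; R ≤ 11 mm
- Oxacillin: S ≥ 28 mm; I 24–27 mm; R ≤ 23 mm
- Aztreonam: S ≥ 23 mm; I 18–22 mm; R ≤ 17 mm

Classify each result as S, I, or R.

R, S, R, S

Ampicillin: 18 mm is ≤ 21 mm — resistant
Clindamycin (21 mm) ≥ 18 mm → S
Tobramycin: 20 mm is ≤ 21 mm ⇒ resistant
Oxacillin (31 mm) ≥ 28 mm → S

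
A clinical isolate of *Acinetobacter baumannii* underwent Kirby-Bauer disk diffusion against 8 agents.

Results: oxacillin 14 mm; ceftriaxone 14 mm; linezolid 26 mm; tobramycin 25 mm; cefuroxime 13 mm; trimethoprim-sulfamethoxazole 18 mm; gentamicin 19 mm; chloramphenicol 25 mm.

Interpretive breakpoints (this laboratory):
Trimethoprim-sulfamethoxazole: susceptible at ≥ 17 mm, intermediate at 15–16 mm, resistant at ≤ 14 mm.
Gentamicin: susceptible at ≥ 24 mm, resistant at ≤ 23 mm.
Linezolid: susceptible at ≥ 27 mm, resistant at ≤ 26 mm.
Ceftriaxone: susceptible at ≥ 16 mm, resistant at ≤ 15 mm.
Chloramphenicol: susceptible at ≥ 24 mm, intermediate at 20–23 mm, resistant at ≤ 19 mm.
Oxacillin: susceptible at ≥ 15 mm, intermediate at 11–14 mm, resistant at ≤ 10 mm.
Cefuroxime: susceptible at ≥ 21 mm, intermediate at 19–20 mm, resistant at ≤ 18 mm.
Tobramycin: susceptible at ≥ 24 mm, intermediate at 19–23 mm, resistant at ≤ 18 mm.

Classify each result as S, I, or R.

Oxacillin: 14 mm is in 11–14 mm → I
Ceftriaxone 14 mm: ≤ 15 mm → R
Linezolid: 26 mm is ≤ 26 mm → Resistant
Tobramycin 25 mm: ≥ 24 mm ⇒ S
Cefuroxime: 13 mm is ≤ 18 mm → resistant
Trimethoprim-sulfamethoxazole 18 mm: ≥ 17 mm → Susceptible
Gentamicin: 19 mm is ≤ 23 mm ⇒ resistant
Chloramphenicol: 25 mm is ≥ 24 mm — S

I, R, R, S, R, S, R, S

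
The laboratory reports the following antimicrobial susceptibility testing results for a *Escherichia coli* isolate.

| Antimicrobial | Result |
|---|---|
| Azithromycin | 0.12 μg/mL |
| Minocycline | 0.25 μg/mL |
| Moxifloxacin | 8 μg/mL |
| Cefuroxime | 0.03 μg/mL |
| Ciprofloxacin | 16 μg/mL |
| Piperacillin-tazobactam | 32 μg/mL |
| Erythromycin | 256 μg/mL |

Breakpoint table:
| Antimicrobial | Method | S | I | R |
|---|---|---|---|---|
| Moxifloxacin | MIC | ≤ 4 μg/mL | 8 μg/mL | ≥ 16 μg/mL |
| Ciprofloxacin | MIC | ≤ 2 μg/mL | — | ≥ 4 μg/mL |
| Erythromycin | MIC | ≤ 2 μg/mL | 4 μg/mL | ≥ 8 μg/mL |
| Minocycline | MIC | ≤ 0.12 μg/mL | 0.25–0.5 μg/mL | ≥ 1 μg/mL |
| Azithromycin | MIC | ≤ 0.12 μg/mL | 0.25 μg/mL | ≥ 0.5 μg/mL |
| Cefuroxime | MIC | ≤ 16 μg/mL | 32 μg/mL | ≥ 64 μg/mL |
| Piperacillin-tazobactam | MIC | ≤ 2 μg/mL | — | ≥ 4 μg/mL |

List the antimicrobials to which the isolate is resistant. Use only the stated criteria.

Azithromycin: 0.12 μg/mL is ≤ 0.12 μg/mL — S
Minocycline 0.25 μg/mL: in 0.25–0.5 μg/mL → Intermediate
Moxifloxacin: 8 μg/mL is = 8 μg/mL — I
Cefuroxime (0.03 μg/mL) ≤ 16 μg/mL → Susceptible
Ciprofloxacin: 16 μg/mL is ≥ 4 μg/mL ⇒ Resistant
Piperacillin-tazobactam (32 μg/mL) ≥ 4 μg/mL ⇒ resistant
Erythromycin (256 μg/mL) ≥ 8 μg/mL — resistant

ciprofloxacin, piperacillin-tazobactam, erythromycin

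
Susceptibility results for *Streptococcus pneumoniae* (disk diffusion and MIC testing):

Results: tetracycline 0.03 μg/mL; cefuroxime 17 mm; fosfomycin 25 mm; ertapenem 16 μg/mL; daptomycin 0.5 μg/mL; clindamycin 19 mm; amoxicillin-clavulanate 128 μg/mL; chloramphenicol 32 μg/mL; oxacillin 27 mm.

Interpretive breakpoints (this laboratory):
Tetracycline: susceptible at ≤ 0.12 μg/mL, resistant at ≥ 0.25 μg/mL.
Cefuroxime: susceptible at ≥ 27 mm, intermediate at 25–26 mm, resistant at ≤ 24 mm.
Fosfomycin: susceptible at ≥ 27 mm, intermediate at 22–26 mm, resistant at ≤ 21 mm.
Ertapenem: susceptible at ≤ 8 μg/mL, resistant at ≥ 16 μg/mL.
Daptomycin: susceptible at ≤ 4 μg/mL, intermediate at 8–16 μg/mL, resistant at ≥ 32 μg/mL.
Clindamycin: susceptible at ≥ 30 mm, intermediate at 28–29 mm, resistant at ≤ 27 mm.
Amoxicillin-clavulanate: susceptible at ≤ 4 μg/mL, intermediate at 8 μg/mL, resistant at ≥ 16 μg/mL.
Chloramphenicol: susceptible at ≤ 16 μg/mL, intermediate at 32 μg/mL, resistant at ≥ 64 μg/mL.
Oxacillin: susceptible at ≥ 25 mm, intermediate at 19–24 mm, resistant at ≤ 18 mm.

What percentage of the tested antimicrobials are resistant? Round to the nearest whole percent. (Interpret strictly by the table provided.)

44%

Tetracycline 0.03 μg/mL: ≤ 0.12 μg/mL → S
Cefuroxime: 17 mm is ≤ 24 mm → resistant
Fosfomycin (25 mm) in 22–26 mm — I
Ertapenem: 16 μg/mL is ≥ 16 μg/mL → R
Daptomycin (0.5 μg/mL) ≤ 4 μg/mL ⇒ Susceptible
Clindamycin: 19 mm is ≤ 27 mm — R
Amoxicillin-clavulanate 128 μg/mL: ≥ 16 μg/mL ⇒ R
Chloramphenicol (32 μg/mL) = 32 μg/mL ⇒ Intermediate
Oxacillin 27 mm: ≥ 25 mm → S
Resistant: 4/9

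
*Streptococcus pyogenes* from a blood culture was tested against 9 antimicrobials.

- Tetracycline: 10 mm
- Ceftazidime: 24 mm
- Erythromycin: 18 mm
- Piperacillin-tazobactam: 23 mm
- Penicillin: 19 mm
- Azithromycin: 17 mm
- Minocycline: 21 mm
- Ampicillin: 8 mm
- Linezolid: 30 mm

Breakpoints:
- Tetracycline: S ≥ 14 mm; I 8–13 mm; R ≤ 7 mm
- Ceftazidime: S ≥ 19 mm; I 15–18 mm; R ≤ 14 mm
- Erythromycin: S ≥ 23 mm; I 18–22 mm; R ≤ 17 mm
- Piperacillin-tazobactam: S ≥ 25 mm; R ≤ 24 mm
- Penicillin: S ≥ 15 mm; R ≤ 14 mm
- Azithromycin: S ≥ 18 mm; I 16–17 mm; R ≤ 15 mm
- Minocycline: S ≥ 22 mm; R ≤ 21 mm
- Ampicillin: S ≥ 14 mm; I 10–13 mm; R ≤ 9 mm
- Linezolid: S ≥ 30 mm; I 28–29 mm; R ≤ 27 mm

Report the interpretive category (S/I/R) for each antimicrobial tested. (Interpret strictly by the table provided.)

I, S, I, R, S, I, R, R, S

Tetracycline: 10 mm is in 8–13 mm → intermediate
Ceftazidime: 24 mm is ≥ 19 mm → susceptible
Erythromycin (18 mm) in 18–22 mm → Intermediate
Piperacillin-tazobactam 23 mm: ≤ 24 mm ⇒ Resistant
Penicillin: 19 mm is ≥ 15 mm — S
Azithromycin: 17 mm is in 16–17 mm → Intermediate
Minocycline 21 mm: ≤ 21 mm → Resistant
Ampicillin: 8 mm is ≤ 9 mm ⇒ Resistant
Linezolid 30 mm: ≥ 30 mm → Susceptible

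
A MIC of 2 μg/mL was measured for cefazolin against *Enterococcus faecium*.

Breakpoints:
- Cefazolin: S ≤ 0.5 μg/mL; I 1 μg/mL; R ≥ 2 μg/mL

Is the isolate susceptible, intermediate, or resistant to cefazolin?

Resistant

Cefazolin (2 μg/mL) ≥ 2 μg/mL → Resistant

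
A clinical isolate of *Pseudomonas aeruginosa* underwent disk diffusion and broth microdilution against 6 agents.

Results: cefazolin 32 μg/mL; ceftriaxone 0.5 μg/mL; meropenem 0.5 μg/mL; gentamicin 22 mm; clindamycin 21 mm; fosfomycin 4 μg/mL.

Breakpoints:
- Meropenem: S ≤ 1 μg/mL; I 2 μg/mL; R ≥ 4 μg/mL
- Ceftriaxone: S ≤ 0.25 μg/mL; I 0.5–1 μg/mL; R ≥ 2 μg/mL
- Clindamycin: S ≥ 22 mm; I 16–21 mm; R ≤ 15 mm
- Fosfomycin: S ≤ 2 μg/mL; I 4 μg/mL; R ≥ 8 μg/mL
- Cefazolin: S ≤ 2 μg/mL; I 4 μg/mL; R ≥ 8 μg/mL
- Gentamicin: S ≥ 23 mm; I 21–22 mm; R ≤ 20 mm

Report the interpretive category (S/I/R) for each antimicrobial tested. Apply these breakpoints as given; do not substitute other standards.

R, I, S, I, I, I

Cefazolin: 32 μg/mL is ≥ 8 μg/mL — Resistant
Ceftriaxone 0.5 μg/mL: in 0.5–1 μg/mL — intermediate
Meropenem: 0.5 μg/mL is ≤ 1 μg/mL → S
Gentamicin: 22 mm is in 21–22 mm → intermediate
Clindamycin: 21 mm is in 16–21 mm — I
Fosfomycin 4 μg/mL: = 4 μg/mL ⇒ intermediate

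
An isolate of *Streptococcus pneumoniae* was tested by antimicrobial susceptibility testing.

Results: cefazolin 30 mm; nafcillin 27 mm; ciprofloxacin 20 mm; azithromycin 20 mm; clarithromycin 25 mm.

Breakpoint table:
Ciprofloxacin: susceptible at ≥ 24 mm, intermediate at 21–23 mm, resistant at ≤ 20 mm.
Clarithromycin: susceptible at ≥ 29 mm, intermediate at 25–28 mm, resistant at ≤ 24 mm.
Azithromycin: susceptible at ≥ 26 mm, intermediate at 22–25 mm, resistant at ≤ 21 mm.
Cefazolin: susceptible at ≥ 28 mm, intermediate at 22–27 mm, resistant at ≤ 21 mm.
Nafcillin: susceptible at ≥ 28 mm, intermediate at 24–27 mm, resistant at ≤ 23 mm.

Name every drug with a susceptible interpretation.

cefazolin

Cefazolin (30 mm) ≥ 28 mm — susceptible
Nafcillin: 27 mm is in 24–27 mm ⇒ I
Ciprofloxacin 20 mm: ≤ 20 mm — Resistant
Azithromycin 20 mm: ≤ 21 mm ⇒ Resistant
Clarithromycin 25 mm: in 25–28 mm → Intermediate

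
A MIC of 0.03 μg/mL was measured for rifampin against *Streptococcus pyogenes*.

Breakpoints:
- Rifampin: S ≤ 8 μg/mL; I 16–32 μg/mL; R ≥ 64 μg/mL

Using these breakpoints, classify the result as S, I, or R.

Susceptible

Rifampin 0.03 μg/mL: ≤ 8 μg/mL → S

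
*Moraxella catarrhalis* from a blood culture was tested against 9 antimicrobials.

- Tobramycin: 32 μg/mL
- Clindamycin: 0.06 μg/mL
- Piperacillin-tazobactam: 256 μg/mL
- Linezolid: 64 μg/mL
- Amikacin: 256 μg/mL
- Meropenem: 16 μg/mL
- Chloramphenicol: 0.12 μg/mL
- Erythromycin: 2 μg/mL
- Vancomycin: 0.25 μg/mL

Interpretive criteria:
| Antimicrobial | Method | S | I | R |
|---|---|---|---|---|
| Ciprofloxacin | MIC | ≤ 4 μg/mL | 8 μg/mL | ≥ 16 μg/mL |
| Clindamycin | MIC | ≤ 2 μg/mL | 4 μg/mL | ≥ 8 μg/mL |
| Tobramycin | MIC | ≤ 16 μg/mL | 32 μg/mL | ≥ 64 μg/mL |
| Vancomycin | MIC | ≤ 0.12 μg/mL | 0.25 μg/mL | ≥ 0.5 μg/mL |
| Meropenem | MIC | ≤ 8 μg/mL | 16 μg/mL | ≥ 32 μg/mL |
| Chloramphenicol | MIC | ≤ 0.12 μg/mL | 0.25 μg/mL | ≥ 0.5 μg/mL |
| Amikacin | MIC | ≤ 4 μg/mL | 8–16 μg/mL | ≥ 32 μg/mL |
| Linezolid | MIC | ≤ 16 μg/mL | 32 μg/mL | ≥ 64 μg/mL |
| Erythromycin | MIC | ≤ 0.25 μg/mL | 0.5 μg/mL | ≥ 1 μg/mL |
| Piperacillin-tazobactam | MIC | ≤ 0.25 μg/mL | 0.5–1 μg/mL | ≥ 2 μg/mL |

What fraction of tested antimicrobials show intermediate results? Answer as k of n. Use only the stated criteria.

3 of 9

Tobramycin (32 μg/mL) = 32 μg/mL ⇒ Intermediate
Clindamycin: 0.06 μg/mL is ≤ 2 μg/mL → susceptible
Piperacillin-tazobactam: 256 μg/mL is ≥ 2 μg/mL — resistant
Linezolid: 64 μg/mL is ≥ 64 μg/mL — R
Amikacin 256 μg/mL: ≥ 32 μg/mL ⇒ Resistant
Meropenem: 16 μg/mL is = 16 μg/mL ⇒ I
Chloramphenicol: 0.12 μg/mL is ≤ 0.12 μg/mL — Susceptible
Erythromycin 2 μg/mL: ≥ 1 μg/mL → resistant
Vancomycin (0.25 μg/mL) = 0.25 μg/mL — intermediate
Intermediate: 3/9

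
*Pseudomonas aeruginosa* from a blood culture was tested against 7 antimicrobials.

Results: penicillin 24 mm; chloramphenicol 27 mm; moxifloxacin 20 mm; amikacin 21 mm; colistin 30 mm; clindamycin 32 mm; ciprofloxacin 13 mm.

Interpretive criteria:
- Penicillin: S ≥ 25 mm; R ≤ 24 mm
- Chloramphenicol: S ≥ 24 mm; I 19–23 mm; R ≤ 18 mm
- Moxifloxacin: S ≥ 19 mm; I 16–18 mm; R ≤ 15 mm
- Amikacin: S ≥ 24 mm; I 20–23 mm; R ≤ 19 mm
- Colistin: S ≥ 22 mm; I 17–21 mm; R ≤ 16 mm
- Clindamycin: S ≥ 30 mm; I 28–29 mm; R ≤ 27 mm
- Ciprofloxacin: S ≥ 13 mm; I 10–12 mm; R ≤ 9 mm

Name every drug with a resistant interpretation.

penicillin

Penicillin 24 mm: ≤ 24 mm ⇒ resistant
Chloramphenicol (27 mm) ≥ 24 mm — Susceptible
Moxifloxacin 20 mm: ≥ 19 mm — susceptible
Amikacin (21 mm) in 20–23 mm ⇒ intermediate
Colistin 30 mm: ≥ 22 mm → susceptible
Clindamycin 32 mm: ≥ 30 mm ⇒ susceptible
Ciprofloxacin: 13 mm is ≥ 13 mm ⇒ S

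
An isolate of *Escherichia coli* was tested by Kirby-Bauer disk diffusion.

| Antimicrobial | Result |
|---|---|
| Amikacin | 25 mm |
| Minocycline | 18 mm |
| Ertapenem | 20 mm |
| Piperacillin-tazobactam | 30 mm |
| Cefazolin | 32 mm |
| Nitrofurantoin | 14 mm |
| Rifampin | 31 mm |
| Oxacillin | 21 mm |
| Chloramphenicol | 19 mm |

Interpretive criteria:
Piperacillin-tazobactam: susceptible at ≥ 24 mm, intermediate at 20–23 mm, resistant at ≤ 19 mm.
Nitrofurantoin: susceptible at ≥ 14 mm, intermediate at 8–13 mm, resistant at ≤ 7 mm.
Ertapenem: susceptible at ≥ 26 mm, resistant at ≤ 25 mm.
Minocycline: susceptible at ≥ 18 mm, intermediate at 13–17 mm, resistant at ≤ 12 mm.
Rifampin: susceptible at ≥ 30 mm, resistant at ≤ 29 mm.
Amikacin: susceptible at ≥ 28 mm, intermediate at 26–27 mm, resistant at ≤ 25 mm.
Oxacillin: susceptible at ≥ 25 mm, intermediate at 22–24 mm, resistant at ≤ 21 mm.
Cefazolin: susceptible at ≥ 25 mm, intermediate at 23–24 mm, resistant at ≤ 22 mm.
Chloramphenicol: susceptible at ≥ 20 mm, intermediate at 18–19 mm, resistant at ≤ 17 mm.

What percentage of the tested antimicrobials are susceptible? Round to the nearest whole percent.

Amikacin: 25 mm is ≤ 25 mm — Resistant
Minocycline 18 mm: ≥ 18 mm → Susceptible
Ertapenem (20 mm) ≤ 25 mm — Resistant
Piperacillin-tazobactam: 30 mm is ≥ 24 mm → susceptible
Cefazolin 32 mm: ≥ 25 mm → susceptible
Nitrofurantoin 14 mm: ≥ 14 mm — Susceptible
Rifampin (31 mm) ≥ 30 mm → Susceptible
Oxacillin (21 mm) ≤ 21 mm → resistant
Chloramphenicol 19 mm: in 18–19 mm → I
Susceptible: 5/9

56%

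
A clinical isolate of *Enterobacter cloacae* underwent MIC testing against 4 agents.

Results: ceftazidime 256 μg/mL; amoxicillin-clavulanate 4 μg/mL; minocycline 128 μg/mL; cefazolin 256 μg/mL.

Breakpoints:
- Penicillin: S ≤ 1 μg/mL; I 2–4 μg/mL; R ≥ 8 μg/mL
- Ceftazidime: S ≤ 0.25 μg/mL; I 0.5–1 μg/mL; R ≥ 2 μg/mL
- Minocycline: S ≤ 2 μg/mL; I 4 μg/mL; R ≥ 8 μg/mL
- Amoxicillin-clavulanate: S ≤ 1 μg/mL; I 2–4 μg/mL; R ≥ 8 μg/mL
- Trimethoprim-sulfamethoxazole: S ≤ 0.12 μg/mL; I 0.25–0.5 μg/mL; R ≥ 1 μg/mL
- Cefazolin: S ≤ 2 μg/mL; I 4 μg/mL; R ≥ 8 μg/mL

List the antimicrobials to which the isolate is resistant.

Ceftazidime (256 μg/mL) ≥ 2 μg/mL ⇒ resistant
Amoxicillin-clavulanate 4 μg/mL: in 2–4 μg/mL ⇒ Intermediate
Minocycline: 128 μg/mL is ≥ 8 μg/mL ⇒ R
Cefazolin: 256 μg/mL is ≥ 8 μg/mL → resistant

ceftazidime, minocycline, cefazolin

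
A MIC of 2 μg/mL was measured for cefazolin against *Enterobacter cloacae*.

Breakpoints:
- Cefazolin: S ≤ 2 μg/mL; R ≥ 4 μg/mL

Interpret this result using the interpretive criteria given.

Cefazolin: 2 μg/mL is ≤ 2 μg/mL ⇒ Susceptible

Susceptible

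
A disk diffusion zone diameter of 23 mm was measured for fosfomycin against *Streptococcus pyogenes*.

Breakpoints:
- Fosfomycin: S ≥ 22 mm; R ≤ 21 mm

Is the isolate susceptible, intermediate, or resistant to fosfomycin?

Susceptible

Fosfomycin: 23 mm is ≥ 22 mm → susceptible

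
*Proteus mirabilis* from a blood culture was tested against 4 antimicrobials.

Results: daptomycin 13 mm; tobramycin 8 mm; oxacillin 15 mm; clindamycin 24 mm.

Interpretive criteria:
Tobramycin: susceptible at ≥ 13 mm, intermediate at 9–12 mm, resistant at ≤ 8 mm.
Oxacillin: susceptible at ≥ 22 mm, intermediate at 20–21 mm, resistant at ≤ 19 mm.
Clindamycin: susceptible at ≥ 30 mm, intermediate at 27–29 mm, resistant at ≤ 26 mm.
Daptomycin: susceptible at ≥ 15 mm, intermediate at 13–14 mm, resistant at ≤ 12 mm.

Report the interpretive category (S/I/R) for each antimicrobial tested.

Daptomycin: 13 mm is in 13–14 mm ⇒ I
Tobramycin (8 mm) ≤ 8 mm — resistant
Oxacillin 15 mm: ≤ 19 mm — Resistant
Clindamycin (24 mm) ≤ 26 mm → Resistant

I, R, R, R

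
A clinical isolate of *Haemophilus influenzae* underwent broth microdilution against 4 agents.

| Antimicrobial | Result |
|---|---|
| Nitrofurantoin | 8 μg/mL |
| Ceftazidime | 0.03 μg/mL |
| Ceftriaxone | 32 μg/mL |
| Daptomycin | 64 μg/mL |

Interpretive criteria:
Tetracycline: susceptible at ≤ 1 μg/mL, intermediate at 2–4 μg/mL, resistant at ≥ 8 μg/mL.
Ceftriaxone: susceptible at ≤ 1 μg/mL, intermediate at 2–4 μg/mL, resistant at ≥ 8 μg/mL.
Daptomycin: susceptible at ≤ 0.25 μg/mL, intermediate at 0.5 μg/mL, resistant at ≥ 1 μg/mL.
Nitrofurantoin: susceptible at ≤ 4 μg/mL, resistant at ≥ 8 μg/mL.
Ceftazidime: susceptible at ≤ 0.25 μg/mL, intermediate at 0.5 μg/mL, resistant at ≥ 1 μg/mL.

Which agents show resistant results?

nitrofurantoin, ceftriaxone, daptomycin

Nitrofurantoin: 8 μg/mL is ≥ 8 μg/mL → R
Ceftazidime (0.03 μg/mL) ≤ 0.25 μg/mL → Susceptible
Ceftriaxone 32 μg/mL: ≥ 8 μg/mL — resistant
Daptomycin: 64 μg/mL is ≥ 1 μg/mL ⇒ resistant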